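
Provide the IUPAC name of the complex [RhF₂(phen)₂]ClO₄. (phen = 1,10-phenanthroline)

The 1 perchlorate counter-ion carries a total charge of -1, so each complex ion is 1+.
Ligand charges: 2×1,10-phenanthroline (neutral), 2×fluoro (-1 each); total -2. So Rh + (-2) = 1+, giving Rh = +3.
Ligands are named alphabetically: fluoro before phenanthroline.

difluorobis(1,10-phenanthroline)rhodium(III) perchlorate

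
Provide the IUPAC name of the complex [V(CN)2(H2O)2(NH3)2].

diamminediaquadicyanovanadium(II)

There is no counter-ion, so the complex is neutral overall.
Ligand charges: 2×aqua (neutral), 2×ammine (neutral), 2×cyano (-1 each); total -2. So V + (-2) = 0, giving V = +2.
Ligands are named alphabetically: ammine before aqua before cyano.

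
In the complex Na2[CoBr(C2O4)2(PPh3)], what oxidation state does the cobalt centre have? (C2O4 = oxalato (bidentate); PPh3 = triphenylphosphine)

2 sodium outside the brackets (+1 each) → the complex ion is 2−.
Ligand charges: 2×C2O4 = -4; 1×PPh3 neutral; 1×Br = -1; sum -5.
Co + (-5) = 2− ⇒ Co is +3.

+3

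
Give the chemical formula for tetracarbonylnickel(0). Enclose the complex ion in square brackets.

[Ni(CO)4]

Ligands: 4 carbonyl (CO, neutral). Ligand charge sum = 0.
With Ni in oxidation state 0, the complex ion is [Ni...].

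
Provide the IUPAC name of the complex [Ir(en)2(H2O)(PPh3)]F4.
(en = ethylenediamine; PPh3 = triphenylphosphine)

The 4 fluoride counter-ions carry a total charge of -4, so each complex ion is 4+.
Ligand charges: 2×ethylenediamine (neutral), 1×triphenylphosphine (neutral), 1×aqua (neutral); total 0. So Ir + (0) = 4+, giving Ir = +4.
Ligands are named alphabetically: aqua before ethylenediamine before triphenylphosphine.

aquabis(ethylenediamine)(triphenylphosphine)iridium(IV) fluoride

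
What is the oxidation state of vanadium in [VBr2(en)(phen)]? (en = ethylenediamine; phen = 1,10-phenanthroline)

+2

No counter-ion: the bracketed complex is neutral.
Ligand charges: 2×Br = -2; 1×en neutral; 1×phen neutral; sum -2.
V + (-2) = 0 ⇒ V is +2.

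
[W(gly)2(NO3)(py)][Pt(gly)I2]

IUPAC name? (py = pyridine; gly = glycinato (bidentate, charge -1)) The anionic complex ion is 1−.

Both ions are complex: the cation is named first with the plain metal name, the anion second with the -ate form; each ion's ligands are alphabetised independently.
The complex anion is given as 1−; its ligand charges sum to -3, so Pt = +2.
A 1:1 salt means the cation carries the equal and opposite charge, 1+.
Cation: ligand charges sum to -3; for the ion to be 1+, W = +4.

bis(glycinato)nitrato(pyridine)tungsten(IV) (glycinato)diiodoplatinate(II)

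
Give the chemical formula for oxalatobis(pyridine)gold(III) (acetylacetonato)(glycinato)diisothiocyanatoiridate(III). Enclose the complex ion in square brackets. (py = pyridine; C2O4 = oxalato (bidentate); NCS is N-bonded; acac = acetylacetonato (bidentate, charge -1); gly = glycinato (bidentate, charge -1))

[Au(C2O4)(py)2][Ir(acac)(gly)(NCS)2]

Cation [Au…]: ligand charges -2, Au(III) ⇒ ion charge 1+.
Anion [Ir…]: ligand charges -4, Ir(III) ⇒ ion charge 1−.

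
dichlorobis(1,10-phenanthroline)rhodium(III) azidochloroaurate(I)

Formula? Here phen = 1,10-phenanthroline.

Cation [Rh…]: ligand charges -2, Rh(III) ⇒ ion charge 1+.
Anion [Au…]: ligand charges -2, Au(I) ⇒ ion charge 1−.

[RhCl2(phen)2][AuCl(N3)]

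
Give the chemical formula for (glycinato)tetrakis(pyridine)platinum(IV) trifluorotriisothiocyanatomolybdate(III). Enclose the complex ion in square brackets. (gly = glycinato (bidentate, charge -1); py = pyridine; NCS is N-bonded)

Cation [Pt…]: ligand charges -1, Pt(IV) ⇒ ion charge 3+.
Anion [Mo…]: ligand charges -6, Mo(III) ⇒ ion charge 3−.

[Pt(gly)(py)4][MoF3(NCS)3]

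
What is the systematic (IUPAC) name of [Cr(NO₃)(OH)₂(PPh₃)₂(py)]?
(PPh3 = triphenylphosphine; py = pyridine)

dihydroxonitrato(pyridine)bis(triphenylphosphine)chromium(III)

There is no counter-ion, so the complex is neutral overall.
Ligand charges: 1×nitrato (-1 each), 2×triphenylphosphine (neutral), 1×pyridine (neutral), 2×hydroxo (-1 each); total -3. So Cr + (-3) = 0, giving Cr = +3.
Ligands are named alphabetically: hydroxo before nitrato before pyridine before triphenylphosphine.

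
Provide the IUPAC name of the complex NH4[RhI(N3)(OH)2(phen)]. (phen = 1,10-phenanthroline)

The 1 ammonium counter-ion carries a total charge of +1, so each complex ion is 1−.
Ligand charges: 1×iodo (-1 each), 1×1,10-phenanthroline (neutral), 1×azido (-1 each), 2×hydroxo (-1 each); total -4. So Rh + (-4) = 1−, giving Rh = +3.
The complex ion is anionic, so rhodium takes the -ate form rhodate(III).

ammonium azidodihydroxoiodo(1,10-phenanthroline)rhodate(III)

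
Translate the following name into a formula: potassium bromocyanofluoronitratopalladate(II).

K2[PdBr(CN)F(NO3)]

Ligands: 1 nitrato (NO3, -1), 1 fluoro (F, -1), 1 bromo (Br, -1), 1 cyano (CN, -1). Ligand charge sum = -4.
With Pd in oxidation state +2, the complex ion is [Pd...]^2−.
Charge balance with potassium (+1) requires 1 complex ion per 2 potassium.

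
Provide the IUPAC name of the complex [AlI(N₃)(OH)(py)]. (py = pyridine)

azidohydroxoiodo(pyridine)aluminium(III)

There is no counter-ion, so the complex is neutral overall.
Ligand charges: 1×hydroxo (-1 each), 1×iodo (-1 each), 1×pyridine (neutral), 1×azido (-1 each); total -3. So Al + (-3) = 0, giving Al = +3.
Ligands are named alphabetically: azido before hydroxo before iodo before pyridine.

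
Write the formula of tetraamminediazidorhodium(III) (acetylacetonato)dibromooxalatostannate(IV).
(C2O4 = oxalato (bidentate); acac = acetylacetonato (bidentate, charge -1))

[Rh(N3)2(NH3)4][Sn(acac)Br2(C2O4)]

Cation [Rh…]: ligand charges -2, Rh(III) ⇒ ion charge 1+.
Anion [Sn…]: ligand charges -5, Sn(IV) ⇒ ion charge 1−.
One 1+ cation balances one 1− anion.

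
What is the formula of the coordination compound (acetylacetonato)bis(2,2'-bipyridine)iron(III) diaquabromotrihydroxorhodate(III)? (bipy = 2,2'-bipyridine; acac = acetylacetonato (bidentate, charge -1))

[Fe(acac)(bipy)2][RhBr(H2O)2(OH)3]2

Cation [Fe…]: ligand charges -1, Fe(III) ⇒ ion charge 2+.
Anion [Rh…]: ligand charges -4, Rh(III) ⇒ ion charge 1−.
One 2+ cation requires 2 of the 1− anion.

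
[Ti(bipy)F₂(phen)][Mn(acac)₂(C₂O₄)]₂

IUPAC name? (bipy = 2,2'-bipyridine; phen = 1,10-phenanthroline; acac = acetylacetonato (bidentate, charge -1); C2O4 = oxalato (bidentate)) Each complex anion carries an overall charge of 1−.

The complex anion is given as 1−; its ligand charges sum to -4, so Mn = +3.
With 2 anions per cation, the cation must be 2×1 = 2+.
Cation: ligand charges sum to -2; for the ion to be 2+, Ti = +4.

(2,2'-bipyridine)difluoro(1,10-phenanthroline)titanium(IV) bis(acetylacetonato)oxalatomanganate(III)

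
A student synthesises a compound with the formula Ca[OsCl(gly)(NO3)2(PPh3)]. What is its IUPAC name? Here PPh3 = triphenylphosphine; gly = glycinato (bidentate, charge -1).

The 1 calcium counter-ion carries a total charge of +2, so each complex ion is 2−.
Ligand charges: 1×triphenylphosphine (neutral), 2×nitrato (-1 each), 1×chloro (-1 each), 1×glycinato (-1 each); total -4. So Os + (-4) = 2−, giving Os = +2.
Ligands are named alphabetically: chloro before glycinato before nitrato before triphenylphosphine.
The complex ion is anionic, so osmium takes the -ate form osmate(II).

calcium chloro(glycinato)dinitrato(triphenylphosphine)osmate(II)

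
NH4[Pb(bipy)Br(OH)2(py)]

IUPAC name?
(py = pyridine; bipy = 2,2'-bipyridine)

ammonium (2,2'-bipyridine)bromodihydroxo(pyridine)plumbate(II)

The 1 ammonium counter-ion carries a total charge of +1, so each complex ion is 1−.
Ligand charges: 1×pyridine (neutral), 1×2,2'-bipyridine (neutral), 1×bromo (-1 each), 2×hydroxo (-1 each); total -3. So Pb + (-3) = 1−, giving Pb = +2.
The complex ion is anionic, so lead takes the -ate form plumbate(II).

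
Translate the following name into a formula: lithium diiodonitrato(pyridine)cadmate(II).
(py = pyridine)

Ligands: 1 pyridine (py, neutral), 1 nitrato (NO3, -1), 2 iodo (I, -1). Ligand charge sum = -3.
With Cd in oxidation state +2, the complex ion is [Cd...]^1−.
Charge balance with lithium (+1) requires 1 complex ion per 1 lithium.

Li[CdI2(NO3)(py)]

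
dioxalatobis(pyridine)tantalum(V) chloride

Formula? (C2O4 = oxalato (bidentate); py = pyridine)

Ligands: 2 oxalato (C2O4, -2), 2 pyridine (py, neutral). Ligand charge sum = -4.
Charge balance with chloride (-1) requires 1 complex ion per 1 chloride.

[Ta(C2O4)2(py)2]Cl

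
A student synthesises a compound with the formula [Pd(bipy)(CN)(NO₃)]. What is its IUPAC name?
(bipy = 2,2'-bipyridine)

There is no counter-ion, so the complex is neutral overall.
Ligand charges: 1×nitrato (-1 each), 1×cyano (-1 each), 1×2,2'-bipyridine (neutral); total -2. So Pd + (-2) = 0, giving Pd = +2.
Ligands are named alphabetically: bipyridine before cyano before nitrato.

(2,2'-bipyridine)cyanonitratopalladium(II)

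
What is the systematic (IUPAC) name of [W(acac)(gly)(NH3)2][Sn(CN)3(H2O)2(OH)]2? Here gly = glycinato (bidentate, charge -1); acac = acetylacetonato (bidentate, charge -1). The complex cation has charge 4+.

Both ions are complex: the cation is named first with the plain metal name, the anion second with the -ate form; each ion's ligands are alphabetised independently.
The complex cation is given as 4+; its ligand charges sum to -2, so W = +6.
With 2 anions per cation, each anion must be 4/2 = 2−.
Anion: ligand charges sum to -4; for the ion to be 2−, Sn = +2.

(acetylacetonato)diammine(glycinato)tungsten(VI) diaquatricyanohydroxostannate(II)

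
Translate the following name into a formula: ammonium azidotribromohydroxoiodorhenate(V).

NH4[ReBr3I(N3)(OH)]

Ligands: 1 iodo (I, -1), 3 bromo (Br, -1), 1 hydroxo (OH, -1), 1 azido (N3, -1). Ligand charge sum = -6.
With Re in oxidation state +5, the complex ion is [Re...]^1−.
Charge balance with ammonium (+1) requires 1 complex ion per 1 ammonium.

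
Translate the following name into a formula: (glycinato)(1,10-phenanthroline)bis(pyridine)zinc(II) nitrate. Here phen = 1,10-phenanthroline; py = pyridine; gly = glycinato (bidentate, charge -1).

Ligands: 1 1,10-phenanthroline (phen, neutral), 2 pyridine (py, neutral), 1 glycinato (gly, -1). Ligand charge sum = -1.
With Zn in oxidation state +2, the complex ion is [Zn...]^1+.
Charge balance with nitrate (-1) requires 1 complex ion per 1 nitrate.

[Zn(gly)(phen)(py)2]NO3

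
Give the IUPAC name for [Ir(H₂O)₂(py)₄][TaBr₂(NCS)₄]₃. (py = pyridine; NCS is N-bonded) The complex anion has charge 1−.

diaquatetrakis(pyridine)iridium(III) dibromotetraisothiocyanatotantalate(V)

Both ions are complex: the cation is named first with the plain metal name, the anion second with the -ate form; each ion's ligands are alphabetised independently.
The complex anion is given as 1−; its ligand charges sum to -6, so Ta = +5.
With 3 anions per cation, the cation must be 3×1 = 3+.
Cation: ligand charges sum to 0; for the ion to be 3+, Ir = +3.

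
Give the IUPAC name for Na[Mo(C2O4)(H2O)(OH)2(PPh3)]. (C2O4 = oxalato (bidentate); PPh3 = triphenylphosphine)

sodium aquadihydroxooxalato(triphenylphosphine)molybdate(III)

The 1 sodium counter-ion carries a total charge of +1, so each complex ion is 1−.
Ligand charges: 1×aqua (neutral), 1×oxalato (-2 each), 2×hydroxo (-1 each), 1×triphenylphosphine (neutral); total -4. So Mo + (-4) = 1−, giving Mo = +3.
The complex ion is anionic, so molybdenum takes the -ate form molybdate(III).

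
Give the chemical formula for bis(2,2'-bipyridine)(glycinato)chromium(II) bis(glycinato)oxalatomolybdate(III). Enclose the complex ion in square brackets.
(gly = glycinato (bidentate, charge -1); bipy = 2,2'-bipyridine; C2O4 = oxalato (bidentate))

[Cr(bipy)2(gly)][Mo(C2O4)(gly)2]

Cation [Cr…]: ligand charges -1, Cr(II) ⇒ ion charge 1+.
Anion [Mo…]: ligand charges -4, Mo(III) ⇒ ion charge 1−.
One 1+ cation balances one 1− anion.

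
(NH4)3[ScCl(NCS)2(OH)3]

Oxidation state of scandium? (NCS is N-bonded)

+3

3 ammonium outside the brackets (+1 each) → the complex ion is 3−.
Ligand charges: 3×OH = -3; 1×Cl = -1; 2×NCS = -2; sum -6.
Sc + (-6) = 3− ⇒ Sc is +3.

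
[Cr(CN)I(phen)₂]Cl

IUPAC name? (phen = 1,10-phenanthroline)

cyanoiodobis(1,10-phenanthroline)chromium(III) chloride

The 1 chloride counter-ion carries a total charge of -1, so each complex ion is 1+.
Ligand charges: 2×1,10-phenanthroline (neutral), 1×iodo (-1 each), 1×cyano (-1 each); total -2. So Cr + (-2) = 1+, giving Cr = +3.
Ligands are named alphabetically: cyano before iodo before phenanthroline.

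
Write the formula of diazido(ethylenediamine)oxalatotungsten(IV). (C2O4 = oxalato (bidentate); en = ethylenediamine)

[W(C2O4)(en)(N3)2]

Ligands: 2 azido (N3, -1), 1 oxalato (C2O4, -2), 1 ethylenediamine (en, neutral). Ligand charge sum = -4.
With W in oxidation state +4, the complex ion is [W...].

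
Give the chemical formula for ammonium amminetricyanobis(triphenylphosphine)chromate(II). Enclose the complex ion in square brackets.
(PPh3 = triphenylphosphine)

Ligands: 2 triphenylphosphine (PPh3, neutral), 3 cyano (CN, -1), 1 ammine (NH3, neutral). Ligand charge sum = -3.
With Cr in oxidation state +2, the complex ion is [Cr...]^1−.
Charge balance with ammonium (+1) requires 1 complex ion per 1 ammonium.

NH4[Cr(CN)3(NH3)(PPh3)2]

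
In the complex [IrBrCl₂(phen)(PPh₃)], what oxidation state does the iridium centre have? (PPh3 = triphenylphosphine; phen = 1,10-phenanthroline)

+3

No counter-ion: the bracketed complex is neutral.
Ligand charges: 1×PPh3 neutral; 1×phen neutral; 2×Cl = -2; 1×Br = -1; sum -3.
Ir + (-3) = 0 ⇒ Ir is +3.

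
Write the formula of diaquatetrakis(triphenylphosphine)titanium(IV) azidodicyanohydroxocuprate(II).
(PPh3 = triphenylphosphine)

[Ti(H2O)2(PPh3)4][Cu(CN)2(N3)(OH)]2

Cation [Ti…]: ligand charges 0, Ti(IV) ⇒ ion charge 4+.
Anion [Cu…]: ligand charges -4, Cu(II) ⇒ ion charge 2−.
One 4+ cation requires 2 of the 2− anion.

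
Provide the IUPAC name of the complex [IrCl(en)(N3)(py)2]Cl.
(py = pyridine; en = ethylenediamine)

azidochloro(ethylenediamine)bis(pyridine)iridium(III) chloride

The 1 chloride counter-ion carries a total charge of -1, so each complex ion is 1+.
Ligand charges: 2×pyridine (neutral), 1×chloro (-1 each), 1×ethylenediamine (neutral), 1×azido (-1 each); total -2. So Ir + (-2) = 1+, giving Ir = +3.
Ligands are named alphabetically: azido before chloro before ethylenediamine before pyridine.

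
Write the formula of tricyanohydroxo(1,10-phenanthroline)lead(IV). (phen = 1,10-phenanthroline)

Ligands: 1 hydroxo (OH, -1), 3 cyano (CN, -1), 1 1,10-phenanthroline (phen, neutral). Ligand charge sum = -4.
With Pb in oxidation state +4, the complex ion is [Pb...].

[Pb(CN)3(OH)(phen)]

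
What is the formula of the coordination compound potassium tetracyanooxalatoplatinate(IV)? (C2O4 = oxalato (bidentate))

K2[Pt(C2O4)(CN)4]

Ligands: 1 oxalato (C2O4, -2), 4 cyano (CN, -1). Ligand charge sum = -6.
With Pt in oxidation state +4, the complex ion is [Pt...]^2−.
Charge balance with potassium (+1) requires 1 complex ion per 2 potassium.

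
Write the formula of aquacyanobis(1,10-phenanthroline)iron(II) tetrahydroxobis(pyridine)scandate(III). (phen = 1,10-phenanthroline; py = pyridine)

[Fe(CN)(H2O)(phen)2][Sc(OH)4(py)2]

Cation [Fe…]: ligand charges -1, Fe(II) ⇒ ion charge 1+.
Anion [Sc…]: ligand charges -4, Sc(III) ⇒ ion charge 1−.
One 1+ cation balances one 1− anion.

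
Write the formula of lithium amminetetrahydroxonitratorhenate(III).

Li2[Re(NH3)(NO3)(OH)4]

Ligands: 1 nitrato (NO3, -1), 4 hydroxo (OH, -1), 1 ammine (NH3, neutral). Ligand charge sum = -5.
With Re in oxidation state +3, the complex ion is [Re...]^2−.
Charge balance with lithium (+1) requires 1 complex ion per 2 lithium.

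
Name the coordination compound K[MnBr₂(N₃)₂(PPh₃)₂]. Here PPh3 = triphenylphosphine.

The 1 potassium counter-ion carries a total charge of +1, so each complex ion is 1−.
Ligand charges: 2×bromo (-1 each), 2×azido (-1 each), 2×triphenylphosphine (neutral); total -4. So Mn + (-4) = 1−, giving Mn = +3.
Ligands are named alphabetically: azido before bromo before triphenylphosphine.
The complex ion is anionic, so manganese takes the -ate form manganate(III).

potassium diazidodibromobis(triphenylphosphine)manganate(III)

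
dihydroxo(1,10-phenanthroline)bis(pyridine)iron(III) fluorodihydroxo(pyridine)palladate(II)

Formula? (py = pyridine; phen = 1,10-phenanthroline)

[Fe(OH)2(phen)(py)2][PdF(OH)2(py)]

Cation [Fe…]: ligand charges -2, Fe(III) ⇒ ion charge 1+.
Anion [Pd…]: ligand charges -3, Pd(II) ⇒ ion charge 1−.
One 1+ cation balances one 1− anion.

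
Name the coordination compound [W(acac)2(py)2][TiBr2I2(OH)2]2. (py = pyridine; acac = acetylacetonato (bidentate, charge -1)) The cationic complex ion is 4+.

bis(acetylacetonato)bis(pyridine)tungsten(VI) dibromodihydroxodiiodotitanate(IV)

The complex cation is given as 4+; its ligand charges sum to -2, so W = +6.
With 2 anions per cation, each anion must be 4/2 = 2−.
Anion: ligand charges sum to -6; for the ion to be 2−, Ti = +4.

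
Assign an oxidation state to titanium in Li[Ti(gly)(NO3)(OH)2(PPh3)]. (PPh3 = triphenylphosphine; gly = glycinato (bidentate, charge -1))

1 lithium outside the brackets (+1 each) → the complex ion is 1−.
Ligand charges: 1×PPh3 neutral; 1×gly = -1; 2×OH = -2; 1×NO3 = -1; sum -4.
Ti + (-4) = 1− ⇒ Ti is +3.

+3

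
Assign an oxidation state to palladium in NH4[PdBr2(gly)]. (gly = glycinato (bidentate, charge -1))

1 ammonium outside the brackets (+1 each) → the complex ion is 1−.
Ligand charges: 1×gly = -1; 2×Br = -2; sum -3.
Pd + (-3) = 1− ⇒ Pd is +2.

+2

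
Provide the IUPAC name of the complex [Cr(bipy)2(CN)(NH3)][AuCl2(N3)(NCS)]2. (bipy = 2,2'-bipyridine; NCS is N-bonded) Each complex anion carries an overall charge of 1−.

amminebis(2,2'-bipyridine)cyanochromium(III) azidodichloroisothiocyanatoaurate(III)

Both ions are complex: the cation is named first with the plain metal name, the anion second with the -ate form; each ion's ligands are alphabetised independently.
The complex anion is given as 1−; its ligand charges sum to -4, so Au = +3.
With 2 anions per cation, the cation must be 2×1 = 2+.
Cation: ligand charges sum to -1; for the ion to be 2+, Cr = +3.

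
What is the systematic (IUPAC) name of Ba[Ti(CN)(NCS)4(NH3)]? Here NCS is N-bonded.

The 1 barium counter-ion carries a total charge of +2, so each complex ion is 2−.
Ligand charges: 1×ammine (neutral), 1×cyano (-1 each), 4×isothiocyanato (-1 each); total -5. So Ti + (-5) = 2−, giving Ti = +3.
Ligands are named alphabetically: ammine before cyano before isothiocyanato.
The complex ion is anionic, so titanium takes the -ate form titanate(III).

barium amminecyanotetraisothiocyanatotitanate(III)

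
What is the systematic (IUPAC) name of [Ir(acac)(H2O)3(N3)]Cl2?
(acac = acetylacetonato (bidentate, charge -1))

The 2 chloride counter-ions carry a total charge of -2, so each complex ion is 2+.
Ligand charges: 1×acetylacetonato (-1 each), 3×aqua (neutral), 1×azido (-1 each); total -2. So Ir + (-2) = 2+, giving Ir = +4.
Ligands are named alphabetically: acetylacetonato before aqua before azido.

(acetylacetonato)triaquaazidoiridium(IV) chloride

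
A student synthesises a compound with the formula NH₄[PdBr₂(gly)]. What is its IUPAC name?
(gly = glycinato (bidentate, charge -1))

ammonium dibromo(glycinato)palladate(II)

The 1 ammonium counter-ion carries a total charge of +1, so each complex ion is 1−.
Ligand charges: 2×bromo (-1 each), 1×glycinato (-1 each); total -3. So Pd + (-3) = 1−, giving Pd = +2.
Ligands are named alphabetically: bromo before glycinato.
The complex ion is anionic, so palladium takes the -ate form palladate(II).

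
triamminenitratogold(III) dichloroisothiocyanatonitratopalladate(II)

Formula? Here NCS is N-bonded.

Cation [Au…]: ligand charges -1, Au(III) ⇒ ion charge 2+.
Anion [Pd…]: ligand charges -4, Pd(II) ⇒ ion charge 2−.
One 2+ cation balances one 2− anion.

[Au(NH3)3(NO3)][PdCl2(NCS)(NO3)]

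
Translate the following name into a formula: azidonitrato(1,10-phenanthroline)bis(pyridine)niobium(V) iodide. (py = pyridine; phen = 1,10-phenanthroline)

Ligands: 1 nitrato (NO3, -1), 2 pyridine (py, neutral), 1 1,10-phenanthroline (phen, neutral), 1 azido (N3, -1). Ligand charge sum = -2.
With Nb in oxidation state +5, the complex ion is [Nb...]^3+.
Charge balance with iodide (-1) requires 1 complex ion per 3 iodide.

[Nb(N3)(NO3)(phen)(py)2]I3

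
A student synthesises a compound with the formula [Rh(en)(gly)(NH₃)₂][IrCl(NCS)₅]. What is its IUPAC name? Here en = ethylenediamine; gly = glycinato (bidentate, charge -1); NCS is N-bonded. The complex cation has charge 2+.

Both ions are complex: the cation is named first with the plain metal name, the anion second with the -ate form; each ion's ligands are alphabetised independently.
The complex cation is given as 2+; its ligand charges sum to -1, so Rh = +3.
A 1:1 salt means the anion carries the equal and opposite charge, 2−.
Anion: ligand charges sum to -6; for the ion to be 2−, Ir = +4.

diammine(ethylenediamine)(glycinato)rhodium(III) chloropentaisothiocyanatoiridate(IV)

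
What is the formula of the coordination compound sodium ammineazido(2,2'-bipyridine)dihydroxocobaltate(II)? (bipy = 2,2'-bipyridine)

Ligands: 2 hydroxo (OH, -1), 1 azido (N3, -1), 1 2,2'-bipyridine (bipy, neutral), 1 ammine (NH3, neutral). Ligand charge sum = -3.
Charge balance with sodium (+1) requires 1 complex ion per 1 sodium.

Na[Co(bipy)(N3)(NH3)(OH)2]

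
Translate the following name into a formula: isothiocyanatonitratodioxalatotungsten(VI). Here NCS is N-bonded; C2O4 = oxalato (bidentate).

[W(C2O4)2(NCS)(NO3)]

Ligands: 1 isothiocyanato (NCS, -1), 1 nitrato (NO3, -1), 2 oxalato (C2O4, -2). Ligand charge sum = -6.
With W in oxidation state +6, the complex ion is [W...].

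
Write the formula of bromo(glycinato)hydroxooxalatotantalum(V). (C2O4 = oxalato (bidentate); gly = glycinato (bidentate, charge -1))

[TaBr(C2O4)(gly)(OH)]

Ligands: 1 oxalato (C2O4, -2), 1 bromo (Br, -1), 1 hydroxo (OH, -1), 1 glycinato (gly, -1). Ligand charge sum = -5.
With Ta in oxidation state +5, the complex ion is [Ta...].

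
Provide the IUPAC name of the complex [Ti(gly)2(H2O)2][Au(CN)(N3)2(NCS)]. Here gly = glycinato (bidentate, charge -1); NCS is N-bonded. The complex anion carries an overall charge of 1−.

Both ions are complex: the cation is named first with the plain metal name, the anion second with the -ate form; each ion's ligands are alphabetised independently.
The complex anion is given as 1−; its ligand charges sum to -4, so Au = +3.
A 1:1 salt means the cation carries the equal and opposite charge, 1+.
Cation: ligand charges sum to -2; for the ion to be 1+, Ti = +3.

diaquabis(glycinato)titanium(III) diazidocyanoisothiocyanatoaurate(III)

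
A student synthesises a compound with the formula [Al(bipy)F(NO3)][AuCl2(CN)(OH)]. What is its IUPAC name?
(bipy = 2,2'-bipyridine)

Both ions are complex: the cation is named first with the plain metal name, the anion second with the -ate form; each ion's ligands are alphabetised independently.
Aluminium is always +3 in its complexes; the cation's ligand charges sum to -2, so the complex cation is 1+.
A 1:1 salt means the anion carries the equal and opposite charge, 1−.
Anion: ligand charges sum to -4; for the ion to be 1−, Au = +3.

(2,2'-bipyridine)fluoronitratoaluminium(III) dichlorocyanohydroxoaurate(III)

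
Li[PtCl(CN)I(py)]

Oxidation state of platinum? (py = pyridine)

+2

1 lithium outside the brackets (+1 each) → the complex ion is 1−.
Ligand charges: 1×I = -1; 1×Cl = -1; 1×py neutral; 1×CN = -1; sum -3.
Pt + (-3) = 1− ⇒ Pt is +2.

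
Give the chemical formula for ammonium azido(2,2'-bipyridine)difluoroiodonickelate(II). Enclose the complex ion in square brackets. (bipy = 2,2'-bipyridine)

(NH4)2[Ni(bipy)F2I(N3)]

Ligands: 1 iodo (I, -1), 2 fluoro (F, -1), 1 2,2'-bipyridine (bipy, neutral), 1 azido (N3, -1). Ligand charge sum = -4.
Charge balance with ammonium (+1) requires 1 complex ion per 2 ammonium.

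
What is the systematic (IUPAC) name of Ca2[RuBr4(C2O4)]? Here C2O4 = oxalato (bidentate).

calcium tetrabromooxalatoruthenate(II)

The 2 calcium counter-ions carry a total charge of +4, so each complex ion is 4−.
Ligand charges: 4×bromo (-1 each), 1×oxalato (-2 each); total -6. So Ru + (-6) = 4−, giving Ru = +2.
The complex ion is anionic, so ruthenium takes the -ate form ruthenate(II).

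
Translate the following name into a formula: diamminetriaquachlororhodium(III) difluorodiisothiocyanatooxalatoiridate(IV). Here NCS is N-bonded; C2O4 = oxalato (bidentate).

Cation [Rh…]: ligand charges -1, Rh(III) ⇒ ion charge 2+.
Anion [Ir…]: ligand charges -6, Ir(IV) ⇒ ion charge 2−.
One 2+ cation balances one 2− anion.

[RhCl(H2O)3(NH3)2][Ir(C2O4)F2(NCS)2]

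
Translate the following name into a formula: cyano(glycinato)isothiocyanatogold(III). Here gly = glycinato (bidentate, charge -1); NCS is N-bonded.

Ligands: 1 glycinato (gly, -1), 1 isothiocyanato (NCS, -1), 1 cyano (CN, -1). Ligand charge sum = -3.
With Au in oxidation state +3, the complex ion is [Au...].

[Au(CN)(gly)(NCS)]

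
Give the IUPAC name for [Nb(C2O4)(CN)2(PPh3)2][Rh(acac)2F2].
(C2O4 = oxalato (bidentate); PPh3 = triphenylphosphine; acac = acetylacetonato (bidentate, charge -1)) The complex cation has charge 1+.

dicyanooxalatobis(triphenylphosphine)niobium(V) bis(acetylacetonato)difluororhodate(III)

The complex cation is given as 1+; its ligand charges sum to -4, so Nb = +5.
A 1:1 salt means the anion carries the equal and opposite charge, 1−.
Anion: ligand charges sum to -4; for the ion to be 1−, Rh = +3.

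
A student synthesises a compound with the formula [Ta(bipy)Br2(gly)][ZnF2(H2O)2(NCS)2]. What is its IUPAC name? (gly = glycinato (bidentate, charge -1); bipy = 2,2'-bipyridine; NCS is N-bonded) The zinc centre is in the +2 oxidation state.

Both ions are complex: the cation is named first with the plain metal name, the anion second with the -ate form; each ion's ligands are alphabetised independently.
Zn is given as +2; the anion's ligand charges sum to -4, so the complex anion is 2−.
A 1:1 salt means the cation carries the equal and opposite charge, 2+.
Cation: ligand charges sum to -3; for the ion to be 2+, Ta = +5.

(2,2'-bipyridine)dibromo(glycinato)tantalum(V) diaquadifluorodiisothiocyanatozincate(II)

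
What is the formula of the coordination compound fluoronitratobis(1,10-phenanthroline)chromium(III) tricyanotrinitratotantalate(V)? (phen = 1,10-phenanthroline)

[CrF(NO3)(phen)2][Ta(CN)3(NO3)3]

Cation [Cr…]: ligand charges -2, Cr(III) ⇒ ion charge 1+.
Anion [Ta…]: ligand charges -6, Ta(V) ⇒ ion charge 1−.
One 1+ cation balances one 1− anion.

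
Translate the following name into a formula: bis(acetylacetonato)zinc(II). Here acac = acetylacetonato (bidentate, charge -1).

[Zn(acac)2]

Ligands: 2 acetylacetonato (acac, -1). Ligand charge sum = -2.
With Zn in oxidation state +2, the complex ion is [Zn...].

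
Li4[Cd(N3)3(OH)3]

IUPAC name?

The 4 lithium counter-ions carry a total charge of +4, so each complex ion is 4−.
Ligand charges: 3×azido (-1 each), 3×hydroxo (-1 each); total -6. So Cd + (-6) = 4−, giving Cd = +2.
The complex ion is anionic, so cadmium takes the -ate form cadmate(II).

lithium triazidotrihydroxocadmate(II)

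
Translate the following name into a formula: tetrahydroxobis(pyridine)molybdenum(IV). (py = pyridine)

[Mo(OH)4(py)2]

Ligands: 2 pyridine (py, neutral), 4 hydroxo (OH, -1). Ligand charge sum = -4.
With Mo in oxidation state +4, the complex ion is [Mo...].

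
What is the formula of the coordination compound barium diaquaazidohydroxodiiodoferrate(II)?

Ligands: 2 aqua (H2O, neutral), 2 iodo (I, -1), 1 azido (N3, -1), 1 hydroxo (OH, -1). Ligand charge sum = -4.
With Fe in oxidation state +2, the complex ion is [Fe...]^2−.
Charge balance with barium (+2) requires 1 complex ion per 1 barium.

Ba[Fe(H2O)2I2(N3)(OH)]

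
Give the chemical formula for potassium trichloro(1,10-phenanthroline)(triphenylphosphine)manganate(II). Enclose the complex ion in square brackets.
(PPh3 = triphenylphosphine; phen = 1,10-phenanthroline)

Ligands: 1 triphenylphosphine (PPh3, neutral), 1 1,10-phenanthroline (phen, neutral), 3 chloro (Cl, -1). Ligand charge sum = -3.
Charge balance with potassium (+1) requires 1 complex ion per 1 potassium.

K[MnCl3(phen)(PPh3)]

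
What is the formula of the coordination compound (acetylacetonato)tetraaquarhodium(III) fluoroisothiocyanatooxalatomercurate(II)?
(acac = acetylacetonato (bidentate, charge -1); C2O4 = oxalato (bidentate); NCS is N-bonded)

Cation [Rh…]: ligand charges -1, Rh(III) ⇒ ion charge 2+.
Anion [Hg…]: ligand charges -4, Hg(II) ⇒ ion charge 2−.
One 2+ cation balances one 2− anion.

[Rh(acac)(H2O)4][Hg(C2O4)F(NCS)]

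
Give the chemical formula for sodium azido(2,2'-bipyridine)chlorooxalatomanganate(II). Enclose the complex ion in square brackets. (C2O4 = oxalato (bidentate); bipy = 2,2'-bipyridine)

Na2[Mn(bipy)(C2O4)Cl(N3)]

Ligands: 1 azido (N3, -1), 1 chloro (Cl, -1), 1 oxalato (C2O4, -2), 1 2,2'-bipyridine (bipy, neutral). Ligand charge sum = -4.
Charge balance with sodium (+1) requires 1 complex ion per 2 sodium.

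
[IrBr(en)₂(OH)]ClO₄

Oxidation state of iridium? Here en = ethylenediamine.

+3

1 perchlorate outside the brackets (-1 each) → the complex ion is 1+.
Ligand charges: 1×OH = -1; 1×Br = -1; 2×en neutral; sum -2.
Ir + (-2) = 1+ ⇒ Ir is +3.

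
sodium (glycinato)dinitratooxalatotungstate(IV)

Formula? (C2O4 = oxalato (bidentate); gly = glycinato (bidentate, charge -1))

Na[W(C2O4)(gly)(NO3)2]

Ligands: 2 nitrato (NO3, -1), 1 oxalato (C2O4, -2), 1 glycinato (gly, -1). Ligand charge sum = -5.
With W in oxidation state +4, the complex ion is [W...]^1−.
Charge balance with sodium (+1) requires 1 complex ion per 1 sodium.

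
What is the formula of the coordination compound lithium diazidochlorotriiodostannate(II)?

Li4[SnClI3(N3)2]

Ligands: 2 azido (N3, -1), 3 iodo (I, -1), 1 chloro (Cl, -1). Ligand charge sum = -6.
With Sn in oxidation state +2, the complex ion is [Sn...]^4−.
Charge balance with lithium (+1) requires 1 complex ion per 4 lithium.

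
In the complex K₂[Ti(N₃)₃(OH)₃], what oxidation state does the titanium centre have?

2 potassium outside the brackets (+1 each) → the complex ion is 2−.
Ligand charges: 3×OH = -3; 3×N3 = -3; sum -6.
Ti + (-6) = 2− ⇒ Ti is +4.

+4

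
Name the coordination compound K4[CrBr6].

The 4 potassium counter-ions carry a total charge of +4, so each complex ion is 4−.
Ligand charges: 6×bromo (-1 each); total -6. So Cr + (-6) = 4−, giving Cr = +2.
The complex ion is anionic, so chromium takes the -ate form chromate(II).

potassium hexabromochromate(II)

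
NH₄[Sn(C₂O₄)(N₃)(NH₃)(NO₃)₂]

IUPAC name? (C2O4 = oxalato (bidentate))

ammonium ammineazidodinitratooxalatostannate(IV)

The 1 ammonium counter-ion carries a total charge of +1, so each complex ion is 1−.
Ligand charges: 2×nitrato (-1 each), 1×oxalato (-2 each), 1×ammine (neutral), 1×azido (-1 each); total -5. So Sn + (-5) = 1−, giving Sn = +4.
Ligands are named alphabetically: ammine before azido before nitrato before oxalato.
The complex ion is anionic, so tin takes the -ate form stannate(IV).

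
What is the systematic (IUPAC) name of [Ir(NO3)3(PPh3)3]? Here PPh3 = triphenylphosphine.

There is no counter-ion, so the complex is neutral overall.
Ligand charges: 3×triphenylphosphine (neutral), 3×nitrato (-1 each); total -3. So Ir + (-3) = 0, giving Ir = +3.
Ligands are named alphabetically: nitrato before triphenylphosphine.

trinitratotris(triphenylphosphine)iridium(III)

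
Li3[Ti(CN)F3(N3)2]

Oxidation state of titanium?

3 lithium outside the brackets (+1 each) → the complex ion is 3−.
Ligand charges: 1×CN = -1; 2×N3 = -2; 3×F = -3; sum -6.
Ti + (-6) = 3− ⇒ Ti is +3.

+3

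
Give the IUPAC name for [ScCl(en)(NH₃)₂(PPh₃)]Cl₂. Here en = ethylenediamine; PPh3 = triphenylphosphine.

diamminechloro(ethylenediamine)(triphenylphosphine)scandium(III) chloride

The 2 chloride counter-ions carry a total charge of -2, so each complex ion is 2+.
Ligand charges: 1×ethylenediamine (neutral), 1×triphenylphosphine (neutral), 2×ammine (neutral), 1×chloro (-1 each); total -1. So Sc + (-1) = 2+, giving Sc = +3.
Ligands are named alphabetically: ammine before chloro before ethylenediamine before triphenylphosphine.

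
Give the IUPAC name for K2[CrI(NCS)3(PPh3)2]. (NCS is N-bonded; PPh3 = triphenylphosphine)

The 2 potassium counter-ions carry a total charge of +2, so each complex ion is 2−.
Ligand charges: 1×iodo (-1 each), 3×isothiocyanato (-1 each), 2×triphenylphosphine (neutral); total -4. So Cr + (-4) = 2−, giving Cr = +2.
Ligands are named alphabetically: iodo before isothiocyanato before triphenylphosphine.
The complex ion is anionic, so chromium takes the -ate form chromate(II).

potassium iodotriisothiocyanatobis(triphenylphosphine)chromate(II)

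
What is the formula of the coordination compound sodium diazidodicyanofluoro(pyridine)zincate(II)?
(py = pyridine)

Ligands: 1 fluoro (F, -1), 2 azido (N3, -1), 1 pyridine (py, neutral), 2 cyano (CN, -1). Ligand charge sum = -5.
With Zn in oxidation state +2, the complex ion is [Zn...]^3−.
Charge balance with sodium (+1) requires 1 complex ion per 3 sodium.

Na3[Zn(CN)2F(N3)2(py)]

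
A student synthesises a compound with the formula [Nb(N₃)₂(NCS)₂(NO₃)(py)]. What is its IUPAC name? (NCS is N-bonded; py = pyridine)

diazidodiisothiocyanatonitrato(pyridine)niobium(V)

There is no counter-ion, so the complex is neutral overall.
Ligand charges: 2×isothiocyanato (-1 each), 1×nitrato (-1 each), 2×azido (-1 each), 1×pyridine (neutral); total -5. So Nb + (-5) = 0, giving Nb = +5.
Ligands are named alphabetically: azido before isothiocyanato before nitrato before pyridine.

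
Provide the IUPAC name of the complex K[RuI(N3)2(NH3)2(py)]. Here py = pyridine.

The 1 potassium counter-ion carries a total charge of +1, so each complex ion is 1−.
Ligand charges: 2×azido (-1 each), 1×iodo (-1 each), 1×pyridine (neutral), 2×ammine (neutral); total -3. So Ru + (-3) = 1−, giving Ru = +2.
Ligands are named alphabetically: ammine before azido before iodo before pyridine.
The complex ion is anionic, so ruthenium takes the -ate form ruthenate(II).

potassium diamminediazidoiodo(pyridine)ruthenate(II)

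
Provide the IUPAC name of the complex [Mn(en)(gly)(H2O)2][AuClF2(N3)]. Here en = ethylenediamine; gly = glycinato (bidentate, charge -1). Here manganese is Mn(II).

diaqua(ethylenediamine)(glycinato)manganese(II) azidochlorodifluoroaurate(III)

Mn is given as +2; the cation's ligand charges sum to -1, so the complex cation is 1+.
A 1:1 salt means the anion carries the equal and opposite charge, 1−.
Anion: ligand charges sum to -4; for the ion to be 1−, Au = +3.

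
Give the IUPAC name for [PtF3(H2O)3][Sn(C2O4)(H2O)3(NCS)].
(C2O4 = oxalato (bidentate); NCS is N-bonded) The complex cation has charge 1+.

triaquatrifluoroplatinum(IV) triaquaisothiocyanatooxalatostannate(II)

Both ions are complex: the cation is named first with the plain metal name, the anion second with the -ate form; each ion's ligands are alphabetised independently.
The complex cation is given as 1+; its ligand charges sum to -3, so Pt = +4.
A 1:1 salt means the anion carries the equal and opposite charge, 1−.
Anion: ligand charges sum to -3; for the ion to be 1−, Sn = +2.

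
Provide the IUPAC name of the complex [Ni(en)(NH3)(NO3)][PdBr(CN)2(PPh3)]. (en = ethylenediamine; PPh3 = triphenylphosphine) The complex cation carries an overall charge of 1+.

Both ions are complex: the cation is named first with the plain metal name, the anion second with the -ate form; each ion's ligands are alphabetised independently.
The complex cation is given as 1+; its ligand charges sum to -1, so Ni = +2.
A 1:1 salt means the anion carries the equal and opposite charge, 1−.
Anion: ligand charges sum to -3; for the ion to be 1−, Pd = +2.

ammine(ethylenediamine)nitratonickel(II) bromodicyano(triphenylphosphine)palladate(II)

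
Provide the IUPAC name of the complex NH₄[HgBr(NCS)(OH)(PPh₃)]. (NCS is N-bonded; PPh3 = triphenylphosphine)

ammonium bromohydroxoisothiocyanato(triphenylphosphine)mercurate(II)

The 1 ammonium counter-ion carries a total charge of +1, so each complex ion is 1−.
Ligand charges: 1×hydroxo (-1 each), 1×bromo (-1 each), 1×isothiocyanato (-1 each), 1×triphenylphosphine (neutral); total -3. So Hg + (-3) = 1−, giving Hg = +2.
Ligands are named alphabetically: bromo before hydroxo before isothiocyanato before triphenylphosphine.
The complex ion is anionic, so mercury takes the -ate form mercurate(II).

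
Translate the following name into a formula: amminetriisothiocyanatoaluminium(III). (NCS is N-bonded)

Ligands: 3 isothiocyanato (NCS, -1), 1 ammine (NH3, neutral). Ligand charge sum = -3.
With Al in oxidation state +3, the complex ion is [Al...].

[Al(NCS)3(NH3)]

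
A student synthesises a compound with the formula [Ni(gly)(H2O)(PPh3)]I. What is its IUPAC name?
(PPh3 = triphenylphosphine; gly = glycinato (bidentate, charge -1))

aqua(glycinato)(triphenylphosphine)nickel(II) iodide

The 1 iodide counter-ion carries a total charge of -1, so each complex ion is 1+.
Ligand charges: 1×triphenylphosphine (neutral), 1×glycinato (-1 each), 1×aqua (neutral); total -1. So Ni + (-1) = 1+, giving Ni = +2.
Ligands are named alphabetically: aqua before glycinato before triphenylphosphine.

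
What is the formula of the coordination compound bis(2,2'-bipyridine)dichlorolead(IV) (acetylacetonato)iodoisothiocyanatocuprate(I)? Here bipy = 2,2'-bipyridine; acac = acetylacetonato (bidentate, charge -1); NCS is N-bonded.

[Pb(bipy)2Cl2][Cu(acac)I(NCS)]

Cation [Pb…]: ligand charges -2, Pb(IV) ⇒ ion charge 2+.
Anion [Cu…]: ligand charges -3, Cu(I) ⇒ ion charge 2−.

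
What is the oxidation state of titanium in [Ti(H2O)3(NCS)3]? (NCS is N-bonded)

No counter-ion: the bracketed complex is neutral.
Ligand charges: 3×NCS = -3; 3×H2O neutral; sum -3.
Ti + (-3) = 0 ⇒ Ti is +3.

+3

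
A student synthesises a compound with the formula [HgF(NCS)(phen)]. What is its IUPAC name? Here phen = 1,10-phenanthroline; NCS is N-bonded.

fluoroisothiocyanato(1,10-phenanthroline)mercury(II)

There is no counter-ion, so the complex is neutral overall.
Ligand charges: 1×1,10-phenanthroline (neutral), 1×isothiocyanato (-1 each), 1×fluoro (-1 each); total -2. So Hg + (-2) = 0, giving Hg = +2.
Ligands are named alphabetically: fluoro before isothiocyanato before phenanthroline.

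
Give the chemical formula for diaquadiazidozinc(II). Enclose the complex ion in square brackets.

Ligands: 2 azido (N3, -1), 2 aqua (H2O, neutral). Ligand charge sum = -2.
With Zn in oxidation state +2, the complex ion is [Zn...].

[Zn(H2O)2(N3)2]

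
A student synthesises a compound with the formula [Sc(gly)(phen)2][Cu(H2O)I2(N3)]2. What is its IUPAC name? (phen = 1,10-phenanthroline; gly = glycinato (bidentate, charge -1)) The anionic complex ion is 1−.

(glycinato)bis(1,10-phenanthroline)scandium(III) aquaazidodiiodocuprate(II)

Both ions are complex: the cation is named first with the plain metal name, the anion second with the -ate form; each ion's ligands are alphabetised independently.
The complex anion is given as 1−; its ligand charges sum to -3, so Cu = +2.
With 2 anions per cation, the cation must be 2×1 = 2+.
Cation: ligand charges sum to -1; for the ion to be 2+, Sc = +3.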